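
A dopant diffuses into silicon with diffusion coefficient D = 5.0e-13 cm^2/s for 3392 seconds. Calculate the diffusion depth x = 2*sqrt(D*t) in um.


Step 1: Compute D*t = 5.0e-13 * 3392 = 1.696e-09 cm^2
Step 2: sqrt(D*t) = 4.1183e-05 cm
Step 3: x = 2 * 4.1183e-05 cm = 8.2366e-05 cm
Step 4: Convert to um (1 cm = 1e4 um): x = 0.824 um


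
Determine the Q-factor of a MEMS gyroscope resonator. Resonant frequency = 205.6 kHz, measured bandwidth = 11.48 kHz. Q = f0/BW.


Step 1: Q = f0 / bandwidth
Step 2: Q = 205.6 / 11.48
Q = 17.9


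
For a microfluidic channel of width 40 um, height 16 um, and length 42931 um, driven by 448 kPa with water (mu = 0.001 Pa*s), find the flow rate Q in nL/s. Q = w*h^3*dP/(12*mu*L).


Step 1: Convert all dimensions to SI (meters).
w = 40e-6 m, h = 16e-6 m, L = 42931e-6 m, dP = 448e3 Pa
Step 2: Q = w * h^3 * dP / (12 * mu * L)
Q = 40e-6 * (16e-6)^3 * 448e3 / (12 * 0.001 * 42931e-6) = 1.4247731e-10 m^3/s
Step 3: Convert Q from m^3/s to nL/s (1 m^3 = 1e12 nL, so multiply by 1e12).
Q = 142.477 nL/s


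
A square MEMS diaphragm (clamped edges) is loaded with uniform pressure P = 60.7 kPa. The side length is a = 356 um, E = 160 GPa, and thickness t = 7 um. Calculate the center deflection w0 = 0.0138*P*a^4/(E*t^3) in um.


Step 1: Convert pressure to compatible units (E is in GPa, so P in GPa).
P = 60.7 kPa = 60.7e-6 GPa
Step 2: Compute numerator: 0.0138 * P * a^4.
a^4 = 356^4 = 16062013696
numerator = 0.0138 * 60.7e-6 * 16062013696 = 1.34545e+04
Step 3: Compute denominator: E * t^3 = 160 * 7^3 = 54880
Step 4: w0 = numerator / denominator = 1.34545e+04 / 54880 = 0.2452 um


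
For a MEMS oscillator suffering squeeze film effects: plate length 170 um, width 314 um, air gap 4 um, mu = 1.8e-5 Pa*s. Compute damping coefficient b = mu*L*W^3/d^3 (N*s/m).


Step 1: Convert to SI.
L = 170e-6 m, W = 314e-6 m, d = 4e-6 m
Step 2: W^3 = (314e-6)^3 = 3.10e-11 m^3
Step 3: d^3 = (4e-6)^3 = 6.40e-17 m^3
Step 4: b = 1.8e-5 * 170e-6 * 3.10e-11 / 6.40e-17
b = 1.48e-03 N*s/m


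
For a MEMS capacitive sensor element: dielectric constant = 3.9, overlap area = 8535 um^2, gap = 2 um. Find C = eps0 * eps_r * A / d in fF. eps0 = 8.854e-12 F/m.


Step 1: Convert area to m^2: A = 8535e-12 m^2
Step 2: Convert gap to m: d = 2e-6 m
Step 3: C = eps0 * eps_r * A / d
C = 8.854e-12 * 3.9 * 8535e-12 / 2e-6
Step 4: Convert to fF (multiply by 1e15).
C = 147.36 fF


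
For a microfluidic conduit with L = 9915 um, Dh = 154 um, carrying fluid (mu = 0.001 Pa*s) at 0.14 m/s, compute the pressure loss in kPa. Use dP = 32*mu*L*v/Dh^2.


Step 1: Convert to SI: L = 9915e-6 m, Dh = 154e-6 m
Step 2: dP = 32 * 0.001 * 9915e-6 * 0.14 / (154e-6)^2
Step 3: dP = 1872.96 Pa
Step 4: Convert to kPa: dP = 1.87 kPa


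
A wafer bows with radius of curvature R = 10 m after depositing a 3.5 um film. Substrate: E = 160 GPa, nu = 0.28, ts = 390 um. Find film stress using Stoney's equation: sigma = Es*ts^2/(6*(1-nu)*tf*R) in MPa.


Step 1: Compute numerator: Es * ts^2 = 160 * 390^2 = 24336000 (GPa*um^2)
Step 2: Compute denominator (R in um): 6*(1-nu)*tf*R = 6*0.72*3.5*10e6 = 151200000.0 (um^2)
Step 3: sigma (GPa) = 24336000 / 151200000.0 = 1.60952e-01 GPa
Step 4: Convert to MPa (x1000): sigma = 161.0 MPa


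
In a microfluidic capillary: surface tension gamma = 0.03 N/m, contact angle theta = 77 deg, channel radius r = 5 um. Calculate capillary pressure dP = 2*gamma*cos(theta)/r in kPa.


Step 1: cos(77 deg) = 0.225
Step 2: Convert r to m: r = 5e-6 m
Step 3: dP = 2 * 0.03 * 0.225 / 5e-6 = 2700.0 Pa
Step 4: Convert Pa to kPa (divide by 1000).
dP = 2.7 kPa


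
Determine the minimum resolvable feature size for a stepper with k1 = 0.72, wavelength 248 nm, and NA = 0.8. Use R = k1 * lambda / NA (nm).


Step 1: Identify values: k1 = 0.72, lambda = 248 nm, NA = 0.8
Step 2: R = k1 * lambda / NA
R = 0.72 * 248 / 0.8
R = 223.2 nm


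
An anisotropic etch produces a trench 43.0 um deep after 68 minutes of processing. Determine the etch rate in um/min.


Step 1: Etch rate = depth / time
Step 2: rate = 43.0 / 68
rate = 0.632 um/min


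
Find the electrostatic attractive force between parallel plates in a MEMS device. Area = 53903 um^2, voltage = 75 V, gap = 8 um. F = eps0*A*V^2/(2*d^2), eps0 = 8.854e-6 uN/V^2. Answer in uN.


Step 1: Identify parameters.
eps0 = 8.854e-6 uN/V^2, A = 53903 um^2, V = 75 V, d = 8 um
Step 2: Compute V^2 = 75^2 = 5625
Step 3: Compute d^2 = 8^2 = 64
Step 4: F = 0.5 * 8.854e-6 * 53903 * 5625 / 64
F = 20.973 uN


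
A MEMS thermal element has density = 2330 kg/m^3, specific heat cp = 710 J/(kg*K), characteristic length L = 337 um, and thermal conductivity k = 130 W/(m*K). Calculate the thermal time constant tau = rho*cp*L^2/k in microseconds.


Step 1: Convert L to m: L = 337e-6 m
Step 2: L^2 = (337e-6)^2 = 1.13569e-07 m^2
Step 3: tau = 2330 * 710 * 1.13569e-07 / 130 = 1.44520921e-03 s
Step 4: Convert to microseconds (multiply by 1e6).
tau = 1445.209 us


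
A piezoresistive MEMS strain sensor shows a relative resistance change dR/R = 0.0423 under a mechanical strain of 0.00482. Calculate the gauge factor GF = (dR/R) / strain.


Step 1: Identify values.
dR/R = 0.0423, strain = 0.00482
Step 2: GF = (dR/R) / strain = 0.0423 / 0.00482
GF = 8.8


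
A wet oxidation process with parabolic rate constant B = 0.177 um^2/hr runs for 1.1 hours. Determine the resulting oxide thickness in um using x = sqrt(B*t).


Step 1: Compute B*t = 0.177 * 1.1 = 0.1947
Step 2: x = sqrt(0.1947)
x = 0.441 um


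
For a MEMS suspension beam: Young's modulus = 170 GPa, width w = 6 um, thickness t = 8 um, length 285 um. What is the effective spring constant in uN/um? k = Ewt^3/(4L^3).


Step 1: Convert E to consistent units (1 GPa = 1000 uN/um^2).
E = 170 GPa = 170000 uN/um^2
Step 2: Compute t^3 = 8^3 = 512
Step 3: Compute L^3 = 285^3 = 23149125
Step 4: k = 170000 * 6 * 512 / (4 * 23149125)
k = 5.64 uN/um


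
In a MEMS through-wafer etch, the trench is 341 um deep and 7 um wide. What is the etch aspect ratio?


Step 1: AR = depth / width
Step 2: AR = 341 / 7
AR = 48.7


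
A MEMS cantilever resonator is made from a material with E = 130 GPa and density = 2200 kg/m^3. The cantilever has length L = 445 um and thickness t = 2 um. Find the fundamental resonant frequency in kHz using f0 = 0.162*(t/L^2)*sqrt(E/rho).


Step 1: Convert units to SI.
t_SI = 2e-6 m, L_SI = 445e-6 m
Step 2: Calculate sqrt(E/rho).
sqrt(130e9 / 2200) = 7687.06 m/s
Step 3: Compute f0.
f0 = 0.162 * 2e-6 / (445e-6)^2 * 7687.06 = 12577.2 Hz = 12.58 kHz


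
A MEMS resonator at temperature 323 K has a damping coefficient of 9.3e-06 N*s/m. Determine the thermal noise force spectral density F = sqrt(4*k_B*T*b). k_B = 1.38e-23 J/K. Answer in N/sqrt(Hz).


Step 1: Compute 4 * k_B * T * b
= 4 * 1.38e-23 * 323 * 9.3e-06
= 1.6582e-25 N^2/Hz
Step 2: F_noise = sqrt(1.6582e-25)
F_noise = 4.07e-13 N/sqrt(Hz)


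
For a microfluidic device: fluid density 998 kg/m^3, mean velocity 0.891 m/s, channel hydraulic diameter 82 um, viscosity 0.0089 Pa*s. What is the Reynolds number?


Step 1: Convert Dh to meters: Dh = 82e-6 m
Step 2: Re = rho * v * Dh / mu
Re = 998 * 0.891 * 82e-6 / 0.0089
Re = 8.193


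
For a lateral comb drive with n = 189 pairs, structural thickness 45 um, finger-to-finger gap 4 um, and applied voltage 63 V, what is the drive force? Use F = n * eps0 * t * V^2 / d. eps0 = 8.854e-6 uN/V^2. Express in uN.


Step 1: Parameters: n=189, eps0=8.854e-6 uN/V^2, t=45 um, V=63 V, d=4 um
Step 2: V^2 = 3969
Step 3: F = 189 * 8.854e-6 * 45 * 3969 / 4
F = 74.72 uN


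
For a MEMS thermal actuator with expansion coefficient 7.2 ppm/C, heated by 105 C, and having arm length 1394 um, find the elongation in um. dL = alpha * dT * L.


Step 1: Convert CTE: alpha = 7.2 ppm/C = 7.2e-6 /C
Step 2: dL = 7.2e-6 * 105 * 1394
dL = 1.0539 um


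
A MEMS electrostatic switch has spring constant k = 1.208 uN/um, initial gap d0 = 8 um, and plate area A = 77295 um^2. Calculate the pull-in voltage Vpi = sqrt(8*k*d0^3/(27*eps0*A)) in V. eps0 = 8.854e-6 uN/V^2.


Step 1: Compute numerator: 8 * k * d0^3 = 8 * 1.208 * 8^3 = 4947.968
Step 2: Compute denominator: 27 * eps0 * A = 27 * 8.854e-6 * 77295 = 18.477988
Step 3: Vpi = sqrt(4947.968 / 18.477988)
Vpi = 16.36 V


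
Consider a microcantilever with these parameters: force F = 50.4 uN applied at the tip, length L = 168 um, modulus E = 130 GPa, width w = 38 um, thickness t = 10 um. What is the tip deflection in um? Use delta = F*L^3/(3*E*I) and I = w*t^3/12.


Step 1: Calculate the second moment of area.
I = w * t^3 / 12 = 38 * 10^3 / 12 = 3166.6667 um^4
Step 2: Convert E to consistent units (1 GPa = 1000 uN/um^2).
E = 130 GPa = 130000 uN/um^2
Step 3: Calculate tip deflection.
delta = F * L^3 / (3 * E * I)
delta = 50.4 * 168^3 / (3 * 130000 * 3166.6667)
delta = 0.1935 um


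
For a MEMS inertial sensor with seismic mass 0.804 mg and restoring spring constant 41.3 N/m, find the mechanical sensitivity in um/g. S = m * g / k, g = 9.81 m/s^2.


Step 1: Convert mass: m = 0.804 mg = 8.04e-07 kg
Step 2: S = m * g / k = 8.04e-07 * 9.81 / 41.3
Step 3: S = 1.91e-07 m/g
Step 4: Convert to um/g: S = 0.191 um/g


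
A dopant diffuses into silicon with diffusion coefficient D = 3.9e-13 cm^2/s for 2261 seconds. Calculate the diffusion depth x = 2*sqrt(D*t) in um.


Step 1: Compute D*t = 3.9e-13 * 2261 = 8.8179e-10 cm^2
Step 2: sqrt(D*t) = 2.9695e-05 cm
Step 3: x = 2 * 2.9695e-05 cm = 5.939e-05 cm
Step 4: Convert to um (1 cm = 1e4 um): x = 0.594 um


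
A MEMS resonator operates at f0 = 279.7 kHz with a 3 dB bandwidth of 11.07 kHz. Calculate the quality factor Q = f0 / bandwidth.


Step 1: Q = f0 / bandwidth
Step 2: Q = 279.7 / 11.07
Q = 25.3


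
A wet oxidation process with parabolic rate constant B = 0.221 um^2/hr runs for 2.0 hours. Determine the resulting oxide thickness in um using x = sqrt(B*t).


Step 1: Compute B*t = 0.221 * 2.0 = 0.442
Step 2: x = sqrt(0.442)
x = 0.665 um


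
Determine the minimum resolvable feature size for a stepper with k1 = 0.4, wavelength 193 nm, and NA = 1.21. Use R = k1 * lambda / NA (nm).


Step 1: Identify values: k1 = 0.4, lambda = 193 nm, NA = 1.21
Step 2: R = k1 * lambda / NA
R = 0.4 * 193 / 1.21
R = 63.8 nm


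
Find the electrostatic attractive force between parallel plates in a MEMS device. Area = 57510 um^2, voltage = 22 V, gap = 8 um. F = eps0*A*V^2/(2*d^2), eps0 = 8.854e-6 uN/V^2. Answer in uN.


Step 1: Identify parameters.
eps0 = 8.854e-6 uN/V^2, A = 57510 um^2, V = 22 V, d = 8 um
Step 2: Compute V^2 = 22^2 = 484
Step 3: Compute d^2 = 8^2 = 64
Step 4: F = 0.5 * 8.854e-6 * 57510 * 484 / 64
F = 1.925 uN


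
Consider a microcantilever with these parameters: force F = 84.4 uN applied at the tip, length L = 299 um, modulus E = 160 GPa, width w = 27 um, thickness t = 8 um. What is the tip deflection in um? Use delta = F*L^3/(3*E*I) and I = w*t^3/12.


Step 1: Calculate the second moment of area.
I = w * t^3 / 12 = 27 * 8^3 / 12 = 1152.0 um^4
Step 2: Convert E to consistent units (1 GPa = 1000 uN/um^2).
E = 160 GPa = 160000 uN/um^2
Step 3: Calculate tip deflection.
delta = F * L^3 / (3 * E * I)
delta = 84.4 * 299^3 / (3 * 160000 * 1152.0)
delta = 4.08 um


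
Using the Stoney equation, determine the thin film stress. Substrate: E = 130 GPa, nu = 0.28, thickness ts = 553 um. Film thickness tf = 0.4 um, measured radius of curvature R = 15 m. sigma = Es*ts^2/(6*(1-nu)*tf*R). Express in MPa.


Step 1: Compute numerator: Es * ts^2 = 130 * 553^2 = 39755170 (GPa*um^2)
Step 2: Compute denominator (R in um): 6*(1-nu)*tf*R = 6*0.72*0.4*15e6 = 25920000.0 (um^2)
Step 3: sigma (GPa) = 39755170 / 25920000.0 = 1.533764e+00 GPa
Step 4: Convert to MPa (x1000): sigma = 1533.8 MPa


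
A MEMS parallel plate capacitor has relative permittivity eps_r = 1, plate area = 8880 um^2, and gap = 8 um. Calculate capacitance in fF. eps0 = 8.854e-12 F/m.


Step 1: Convert area to m^2: A = 8880e-12 m^2
Step 2: Convert gap to m: d = 8e-6 m
Step 3: C = eps0 * eps_r * A / d
C = 8.854e-12 * 1 * 8880e-12 / 8e-6
Step 4: Convert to fF (multiply by 1e15).
C = 9.83 fF


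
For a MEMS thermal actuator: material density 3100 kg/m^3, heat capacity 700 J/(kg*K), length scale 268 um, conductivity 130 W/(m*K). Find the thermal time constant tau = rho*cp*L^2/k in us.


Step 1: Convert L to m: L = 268e-6 m
Step 2: L^2 = (268e-6)^2 = 7.1824e-08 m^2
Step 3: tau = 3100 * 700 * 7.1824e-08 / 130 = 1.19890831e-03 s
Step 4: Convert to microseconds (multiply by 1e6).
tau = 1198.908 us


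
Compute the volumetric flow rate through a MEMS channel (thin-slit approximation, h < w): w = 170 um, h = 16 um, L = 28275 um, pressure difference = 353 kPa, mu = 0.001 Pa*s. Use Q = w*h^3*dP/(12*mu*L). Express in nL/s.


Step 1: Convert all dimensions to SI (meters).
w = 170e-6 m, h = 16e-6 m, L = 28275e-6 m, dP = 353e3 Pa
Step 2: Q = w * h^3 * dP / (12 * mu * L)
Q = 170e-6 * (16e-6)^3 * 353e3 / (12 * 0.001 * 28275e-6) = 7.2443548e-10 m^3/s
Step 3: Convert Q from m^3/s to nL/s (1 m^3 = 1e12 nL, so multiply by 1e12).
Q = 724.435 nL/s


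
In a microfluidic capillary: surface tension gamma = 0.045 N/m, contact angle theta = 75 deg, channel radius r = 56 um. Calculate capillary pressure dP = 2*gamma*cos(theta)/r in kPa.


Step 1: cos(75 deg) = 0.2588
Step 2: Convert r to m: r = 56e-6 m
Step 3: dP = 2 * 0.045 * 0.2588 / 56e-6 = 415.9 Pa
Step 4: Convert Pa to kPa (divide by 1000).
dP = 0.42 kPa


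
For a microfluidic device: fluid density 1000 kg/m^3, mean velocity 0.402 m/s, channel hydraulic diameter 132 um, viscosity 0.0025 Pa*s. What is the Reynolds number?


Step 1: Convert Dh to meters: Dh = 132e-6 m
Step 2: Re = rho * v * Dh / mu
Re = 1000 * 0.402 * 132e-6 / 0.0025
Re = 21.226


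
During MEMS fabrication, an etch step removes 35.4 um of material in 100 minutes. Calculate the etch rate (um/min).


Step 1: Etch rate = depth / time
Step 2: rate = 35.4 / 100
rate = 0.354 um/min


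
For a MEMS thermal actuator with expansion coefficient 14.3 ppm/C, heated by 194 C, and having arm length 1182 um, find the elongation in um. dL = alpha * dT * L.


Step 1: Convert CTE: alpha = 14.3 ppm/C = 14.3e-6 /C
Step 2: dL = 14.3e-6 * 194 * 1182
dL = 3.2791 um


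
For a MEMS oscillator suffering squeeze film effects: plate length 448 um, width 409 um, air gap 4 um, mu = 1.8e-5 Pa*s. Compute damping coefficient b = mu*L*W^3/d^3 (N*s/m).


Step 1: Convert to SI.
L = 448e-6 m, W = 409e-6 m, d = 4e-6 m
Step 2: W^3 = (409e-6)^3 = 6.84e-11 m^3
Step 3: d^3 = (4e-6)^3 = 6.40e-17 m^3
Step 4: b = 1.8e-5 * 448e-6 * 6.84e-11 / 6.40e-17
b = 8.62e-03 N*s/m


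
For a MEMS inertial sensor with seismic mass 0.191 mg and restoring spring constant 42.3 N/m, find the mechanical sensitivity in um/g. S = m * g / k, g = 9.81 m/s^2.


Step 1: Convert mass: m = 0.191 mg = 1.91e-07 kg
Step 2: S = m * g / k = 1.91e-07 * 9.81 / 42.3
Step 3: S = 4.43e-08 m/g
Step 4: Convert to um/g: S = 0.044 um/g


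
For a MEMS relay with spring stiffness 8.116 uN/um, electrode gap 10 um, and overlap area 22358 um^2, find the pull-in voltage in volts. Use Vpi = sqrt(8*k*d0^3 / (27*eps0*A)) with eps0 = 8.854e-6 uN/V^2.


Step 1: Compute numerator: 8 * k * d0^3 = 8 * 8.116 * 10^3 = 64928.0
Step 2: Compute denominator: 27 * eps0 * A = 27 * 8.854e-6 * 22358 = 5.344859
Step 3: Vpi = sqrt(64928.0 / 5.344859)
Vpi = 110.22 V


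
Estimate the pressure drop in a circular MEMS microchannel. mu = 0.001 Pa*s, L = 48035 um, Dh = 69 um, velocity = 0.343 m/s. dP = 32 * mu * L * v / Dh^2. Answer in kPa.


Step 1: Convert to SI: L = 48035e-6 m, Dh = 69e-6 m
Step 2: dP = 32 * 0.001 * 48035e-6 * 0.343 / (69e-6)^2
Step 3: dP = 110739.79 Pa
Step 4: Convert to kPa: dP = 110.74 kPa


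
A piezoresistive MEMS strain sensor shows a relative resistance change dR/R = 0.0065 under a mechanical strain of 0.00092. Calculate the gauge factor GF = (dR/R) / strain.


Step 1: Identify values.
dR/R = 0.0065, strain = 0.00092
Step 2: GF = (dR/R) / strain = 0.0065 / 0.00092
GF = 7.1


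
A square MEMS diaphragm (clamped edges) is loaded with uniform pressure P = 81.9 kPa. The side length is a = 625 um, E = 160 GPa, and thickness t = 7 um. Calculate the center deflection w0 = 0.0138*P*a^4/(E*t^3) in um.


Step 1: Convert pressure to compatible units (E is in GPa, so P in GPa).
P = 81.9 kPa = 81.9e-6 GPa
Step 2: Compute numerator: 0.0138 * P * a^4.
a^4 = 625^4 = 152587890625
numerator = 0.0138 * 81.9e-6 * 152587890625 = 1.724579e+05
Step 3: Compute denominator: E * t^3 = 160 * 7^3 = 54880
Step 4: w0 = numerator / denominator = 1.724579e+05 / 54880 = 3.1425 um


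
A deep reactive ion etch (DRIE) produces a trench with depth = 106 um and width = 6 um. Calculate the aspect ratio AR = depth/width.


Step 1: AR = depth / width
Step 2: AR = 106 / 6
AR = 17.7


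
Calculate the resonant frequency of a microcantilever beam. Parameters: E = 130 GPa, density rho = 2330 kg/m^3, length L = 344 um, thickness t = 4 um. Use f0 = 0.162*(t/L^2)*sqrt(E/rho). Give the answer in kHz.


Step 1: Convert units to SI.
t_SI = 4e-6 m, L_SI = 344e-6 m
Step 2: Calculate sqrt(E/rho).
sqrt(130e9 / 2330) = 7469.54 m/s
Step 3: Compute f0.
f0 = 0.162 * 4e-6 / (344e-6)^2 * 7469.54 = 40902.7 Hz = 40.9 kHz


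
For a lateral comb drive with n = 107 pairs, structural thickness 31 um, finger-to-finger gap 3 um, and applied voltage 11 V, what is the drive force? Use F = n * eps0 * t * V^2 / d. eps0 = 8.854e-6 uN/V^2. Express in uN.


Step 1: Parameters: n=107, eps0=8.854e-6 uN/V^2, t=31 um, V=11 V, d=3 um
Step 2: V^2 = 121
Step 3: F = 107 * 8.854e-6 * 31 * 121 / 3
F = 1.185 uN


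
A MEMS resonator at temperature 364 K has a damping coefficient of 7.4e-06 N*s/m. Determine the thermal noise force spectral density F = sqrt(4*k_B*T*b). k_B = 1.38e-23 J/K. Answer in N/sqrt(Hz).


Step 1: Compute 4 * k_B * T * b
= 4 * 1.38e-23 * 364 * 7.4e-06
= 1.4869e-25 N^2/Hz
Step 2: F_noise = sqrt(1.4869e-25)
F_noise = 3.86e-13 N/sqrt(Hz)


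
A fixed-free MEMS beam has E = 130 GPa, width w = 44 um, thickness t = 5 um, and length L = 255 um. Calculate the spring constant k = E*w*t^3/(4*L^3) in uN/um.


Step 1: Convert E to consistent units (1 GPa = 1000 uN/um^2).
E = 130 GPa = 130000 uN/um^2
Step 2: Compute t^3 = 5^3 = 125
Step 3: Compute L^3 = 255^3 = 16581375
Step 4: k = 130000 * 44 * 125 / (4 * 16581375)
k = 10.7802 uN/um


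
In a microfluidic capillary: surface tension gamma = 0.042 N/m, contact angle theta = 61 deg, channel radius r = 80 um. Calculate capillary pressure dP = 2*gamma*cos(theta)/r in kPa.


Step 1: cos(61 deg) = 0.4848
Step 2: Convert r to m: r = 80e-6 m
Step 3: dP = 2 * 0.042 * 0.4848 / 80e-6 = 509.0 Pa
Step 4: Convert Pa to kPa (divide by 1000).
dP = 0.51 kPa


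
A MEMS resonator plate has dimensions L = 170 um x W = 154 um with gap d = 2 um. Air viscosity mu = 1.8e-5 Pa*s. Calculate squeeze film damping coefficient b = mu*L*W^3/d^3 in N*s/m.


Step 1: Convert to SI.
L = 170e-6 m, W = 154e-6 m, d = 2e-6 m
Step 2: W^3 = (154e-6)^3 = 3.65e-12 m^3
Step 3: d^3 = (2e-6)^3 = 8.00e-18 m^3
Step 4: b = 1.8e-5 * 170e-6 * 3.65e-12 / 8.00e-18
b = 1.40e-03 N*s/m


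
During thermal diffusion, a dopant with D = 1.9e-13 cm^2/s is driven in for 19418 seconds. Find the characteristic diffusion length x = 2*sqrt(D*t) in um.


Step 1: Compute D*t = 1.9e-13 * 19418 = 3.68942e-09 cm^2
Step 2: sqrt(D*t) = 6.07406e-05 cm
Step 3: x = 2 * 6.07406e-05 cm = 1.214812e-04 cm
Step 4: Convert to um (1 cm = 1e4 um): x = 1.215 um


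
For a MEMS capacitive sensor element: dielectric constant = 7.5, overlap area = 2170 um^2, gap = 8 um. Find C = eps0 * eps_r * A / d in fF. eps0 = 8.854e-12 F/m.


Step 1: Convert area to m^2: A = 2170e-12 m^2
Step 2: Convert gap to m: d = 8e-6 m
Step 3: C = eps0 * eps_r * A / d
C = 8.854e-12 * 7.5 * 2170e-12 / 8e-6
Step 4: Convert to fF (multiply by 1e15).
C = 18.01 fF


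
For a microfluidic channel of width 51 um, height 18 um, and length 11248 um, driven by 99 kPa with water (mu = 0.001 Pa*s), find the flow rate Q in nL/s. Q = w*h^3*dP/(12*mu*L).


Step 1: Convert all dimensions to SI (meters).
w = 51e-6 m, h = 18e-6 m, L = 11248e-6 m, dP = 99e3 Pa
Step 2: Q = w * h^3 * dP / (12 * mu * L)
Q = 51e-6 * (18e-6)^3 * 99e3 / (12 * 0.001 * 11248e-6) = 2.1815558e-10 m^3/s
Step 3: Convert Q from m^3/s to nL/s (1 m^3 = 1e12 nL, so multiply by 1e12).
Q = 218.156 nL/s


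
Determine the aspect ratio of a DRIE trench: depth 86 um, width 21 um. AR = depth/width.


Step 1: AR = depth / width
Step 2: AR = 86 / 21
AR = 4.1


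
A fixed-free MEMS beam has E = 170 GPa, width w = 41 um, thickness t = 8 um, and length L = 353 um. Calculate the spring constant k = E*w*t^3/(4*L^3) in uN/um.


Step 1: Convert E to consistent units (1 GPa = 1000 uN/um^2).
E = 170 GPa = 170000 uN/um^2
Step 2: Compute t^3 = 8^3 = 512
Step 3: Compute L^3 = 353^3 = 43986977
Step 4: k = 170000 * 41 * 512 / (4 * 43986977)
k = 20.2824 uN/um


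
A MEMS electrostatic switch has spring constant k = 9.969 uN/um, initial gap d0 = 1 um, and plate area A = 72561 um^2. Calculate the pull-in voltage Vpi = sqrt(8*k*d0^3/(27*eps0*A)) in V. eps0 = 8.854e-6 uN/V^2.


Step 1: Compute numerator: 8 * k * d0^3 = 8 * 9.969 * 1^3 = 79.752
Step 2: Compute denominator: 27 * eps0 * A = 27 * 8.854e-6 * 72561 = 17.346288
Step 3: Vpi = sqrt(79.752 / 17.346288)
Vpi = 2.14 V


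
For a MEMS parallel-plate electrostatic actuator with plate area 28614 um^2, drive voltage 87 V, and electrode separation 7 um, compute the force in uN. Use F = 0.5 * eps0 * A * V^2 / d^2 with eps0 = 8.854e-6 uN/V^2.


Step 1: Identify parameters.
eps0 = 8.854e-6 uN/V^2, A = 28614 um^2, V = 87 V, d = 7 um
Step 2: Compute V^2 = 87^2 = 7569
Step 3: Compute d^2 = 7^2 = 49
Step 4: F = 0.5 * 8.854e-6 * 28614 * 7569 / 49
F = 19.567 uN


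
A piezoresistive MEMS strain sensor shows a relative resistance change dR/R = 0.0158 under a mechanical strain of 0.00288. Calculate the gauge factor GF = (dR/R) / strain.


Step 1: Identify values.
dR/R = 0.0158, strain = 0.00288
Step 2: GF = (dR/R) / strain = 0.0158 / 0.00288
GF = 5.5


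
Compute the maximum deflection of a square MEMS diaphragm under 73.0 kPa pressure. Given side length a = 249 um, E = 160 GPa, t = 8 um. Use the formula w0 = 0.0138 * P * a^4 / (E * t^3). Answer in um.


Step 1: Convert pressure to compatible units (E is in GPa, so P in GPa).
P = 73.0 kPa = 73.0e-6 GPa
Step 2: Compute numerator: 0.0138 * P * a^4.
a^4 = 249^4 = 3844124001
numerator = 0.0138 * 73.0e-6 * 3844124001 = 3.8726e+03
Step 3: Compute denominator: E * t^3 = 160 * 8^3 = 81920
Step 4: w0 = numerator / denominator = 3.8726e+03 / 81920 = 0.0473 um


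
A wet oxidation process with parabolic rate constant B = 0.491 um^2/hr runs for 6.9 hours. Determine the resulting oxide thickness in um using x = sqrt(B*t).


Step 1: Compute B*t = 0.491 * 6.9 = 3.3879
Step 2: x = sqrt(3.3879)
x = 1.841 um


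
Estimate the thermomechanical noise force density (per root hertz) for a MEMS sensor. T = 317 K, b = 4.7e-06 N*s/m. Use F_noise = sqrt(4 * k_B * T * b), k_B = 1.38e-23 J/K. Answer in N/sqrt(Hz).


Step 1: Compute 4 * k_B * T * b
= 4 * 1.38e-23 * 317 * 4.7e-06
= 8.2242e-26 N^2/Hz
Step 2: F_noise = sqrt(8.2242e-26)
F_noise = 2.87e-13 N/sqrt(Hz)


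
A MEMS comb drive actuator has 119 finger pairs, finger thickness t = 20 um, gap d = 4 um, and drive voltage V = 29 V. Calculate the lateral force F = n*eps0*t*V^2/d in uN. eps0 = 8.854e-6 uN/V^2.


Step 1: Parameters: n=119, eps0=8.854e-6 uN/V^2, t=20 um, V=29 V, d=4 um
Step 2: V^2 = 841
Step 3: F = 119 * 8.854e-6 * 20 * 841 / 4
F = 4.43 uN


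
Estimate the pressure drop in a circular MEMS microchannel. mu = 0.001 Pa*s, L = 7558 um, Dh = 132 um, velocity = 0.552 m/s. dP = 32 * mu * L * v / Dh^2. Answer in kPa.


Step 1: Convert to SI: L = 7558e-6 m, Dh = 132e-6 m
Step 2: dP = 32 * 0.001 * 7558e-6 * 0.552 / (132e-6)^2
Step 3: dP = 7662.10 Pa
Step 4: Convert to kPa: dP = 7.66 kPa


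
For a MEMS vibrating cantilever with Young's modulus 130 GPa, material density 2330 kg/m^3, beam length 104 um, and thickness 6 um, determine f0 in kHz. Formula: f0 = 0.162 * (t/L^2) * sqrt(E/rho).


Step 1: Convert units to SI.
t_SI = 6e-6 m, L_SI = 104e-6 m
Step 2: Calculate sqrt(E/rho).
sqrt(130e9 / 2330) = 7469.54 m/s
Step 3: Compute f0.
f0 = 0.162 * 6e-6 / (104e-6)^2 * 7469.54 = 671264.1 Hz = 671.26 kHz


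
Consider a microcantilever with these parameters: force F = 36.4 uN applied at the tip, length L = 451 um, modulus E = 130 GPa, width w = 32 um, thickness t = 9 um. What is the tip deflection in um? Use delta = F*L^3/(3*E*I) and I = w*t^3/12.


Step 1: Calculate the second moment of area.
I = w * t^3 / 12 = 32 * 9^3 / 12 = 1944.0 um^4
Step 2: Convert E to consistent units (1 GPa = 1000 uN/um^2).
E = 130 GPa = 130000 uN/um^2
Step 3: Calculate tip deflection.
delta = F * L^3 / (3 * E * I)
delta = 36.4 * 451^3 / (3 * 130000 * 1944.0)
delta = 4.4042 um


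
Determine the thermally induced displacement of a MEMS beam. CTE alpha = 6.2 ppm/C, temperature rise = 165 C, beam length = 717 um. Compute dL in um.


Step 1: Convert CTE: alpha = 6.2 ppm/C = 6.2e-6 /C
Step 2: dL = 6.2e-6 * 165 * 717
dL = 0.7335 um


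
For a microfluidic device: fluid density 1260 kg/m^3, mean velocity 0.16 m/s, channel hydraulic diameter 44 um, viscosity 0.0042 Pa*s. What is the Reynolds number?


Step 1: Convert Dh to meters: Dh = 44e-6 m
Step 2: Re = rho * v * Dh / mu
Re = 1260 * 0.16 * 44e-6 / 0.0042
Re = 2.112


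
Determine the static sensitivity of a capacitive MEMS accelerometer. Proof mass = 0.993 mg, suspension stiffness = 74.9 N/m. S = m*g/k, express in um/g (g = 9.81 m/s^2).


Step 1: Convert mass: m = 0.993 mg = 9.93e-07 kg
Step 2: S = m * g / k = 9.93e-07 * 9.81 / 74.9
Step 3: S = 1.30e-07 m/g
Step 4: Convert to um/g: S = 0.13 um/g


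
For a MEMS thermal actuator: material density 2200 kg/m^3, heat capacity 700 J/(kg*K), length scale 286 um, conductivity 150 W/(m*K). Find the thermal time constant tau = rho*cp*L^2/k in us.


Step 1: Convert L to m: L = 286e-6 m
Step 2: L^2 = (286e-6)^2 = 8.1796e-08 m^2
Step 3: tau = 2200 * 700 * 8.1796e-08 / 150 = 8.3977227e-04 s
Step 4: Convert to microseconds (multiply by 1e6).
tau = 839.772 us


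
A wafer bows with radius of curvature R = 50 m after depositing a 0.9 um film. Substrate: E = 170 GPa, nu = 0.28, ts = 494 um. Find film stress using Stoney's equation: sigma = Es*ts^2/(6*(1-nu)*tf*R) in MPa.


Step 1: Compute numerator: Es * ts^2 = 170 * 494^2 = 41486120 (GPa*um^2)
Step 2: Compute denominator (R in um): 6*(1-nu)*tf*R = 6*0.72*0.9*50e6 = 194400000.0 (um^2)
Step 3: sigma (GPa) = 41486120 / 194400000.0 = 2.13406e-01 GPa
Step 4: Convert to MPa (x1000): sigma = 213.4 MPa


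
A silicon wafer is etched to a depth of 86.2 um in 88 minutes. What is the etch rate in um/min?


Step 1: Etch rate = depth / time
Step 2: rate = 86.2 / 88
rate = 0.98 um/min


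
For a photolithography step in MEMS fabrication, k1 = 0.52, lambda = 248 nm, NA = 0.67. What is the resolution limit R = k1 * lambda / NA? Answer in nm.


Step 1: Identify values: k1 = 0.52, lambda = 248 nm, NA = 0.67
Step 2: R = k1 * lambda / NA
R = 0.52 * 248 / 0.67
R = 192.5 nm


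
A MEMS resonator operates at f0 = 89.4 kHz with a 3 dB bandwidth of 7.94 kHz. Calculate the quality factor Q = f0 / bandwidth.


Step 1: Q = f0 / bandwidth
Step 2: Q = 89.4 / 7.94
Q = 11.3


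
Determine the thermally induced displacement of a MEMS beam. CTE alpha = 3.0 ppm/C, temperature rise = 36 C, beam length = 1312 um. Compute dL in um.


Step 1: Convert CTE: alpha = 3.0 ppm/C = 3.0e-6 /C
Step 2: dL = 3.0e-6 * 36 * 1312
dL = 0.1417 um


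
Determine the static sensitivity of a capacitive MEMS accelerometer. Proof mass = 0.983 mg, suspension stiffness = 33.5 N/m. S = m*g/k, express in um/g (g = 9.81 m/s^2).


Step 1: Convert mass: m = 0.983 mg = 9.83e-07 kg
Step 2: S = m * g / k = 9.83e-07 * 9.81 / 33.5
Step 3: S = 2.88e-07 m/g
Step 4: Convert to um/g: S = 0.288 um/g


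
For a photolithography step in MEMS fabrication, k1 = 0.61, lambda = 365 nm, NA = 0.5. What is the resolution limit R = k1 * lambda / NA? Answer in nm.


Step 1: Identify values: k1 = 0.61, lambda = 365 nm, NA = 0.5
Step 2: R = k1 * lambda / NA
R = 0.61 * 365 / 0.5
R = 445.3 nm


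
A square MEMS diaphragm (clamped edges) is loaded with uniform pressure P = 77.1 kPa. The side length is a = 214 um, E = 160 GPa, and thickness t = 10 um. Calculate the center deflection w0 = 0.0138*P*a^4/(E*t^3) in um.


Step 1: Convert pressure to compatible units (E is in GPa, so P in GPa).
P = 77.1 kPa = 77.1e-6 GPa
Step 2: Compute numerator: 0.0138 * P * a^4.
a^4 = 214^4 = 2097273616
numerator = 0.0138 * 77.1e-6 * 2097273616 = 2.2315e+03
Step 3: Compute denominator: E * t^3 = 160 * 10^3 = 160000
Step 4: w0 = numerator / denominator = 2.2315e+03 / 160000 = 0.0139 um


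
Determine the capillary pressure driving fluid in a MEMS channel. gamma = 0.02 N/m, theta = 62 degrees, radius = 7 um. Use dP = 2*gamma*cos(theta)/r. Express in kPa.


Step 1: cos(62 deg) = 0.4695
Step 2: Convert r to m: r = 7e-6 m
Step 3: dP = 2 * 0.02 * 0.4695 / 7e-6 = 2682.9 Pa
Step 4: Convert Pa to kPa (divide by 1000).
dP = 2.68 kPa


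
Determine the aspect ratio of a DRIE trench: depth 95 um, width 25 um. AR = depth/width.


Step 1: AR = depth / width
Step 2: AR = 95 / 25
AR = 3.8


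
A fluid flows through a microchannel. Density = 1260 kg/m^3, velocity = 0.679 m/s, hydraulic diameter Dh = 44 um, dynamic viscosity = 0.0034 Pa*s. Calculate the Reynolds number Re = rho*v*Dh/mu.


Step 1: Convert Dh to meters: Dh = 44e-6 m
Step 2: Re = rho * v * Dh / mu
Re = 1260 * 0.679 * 44e-6 / 0.0034
Re = 11.072


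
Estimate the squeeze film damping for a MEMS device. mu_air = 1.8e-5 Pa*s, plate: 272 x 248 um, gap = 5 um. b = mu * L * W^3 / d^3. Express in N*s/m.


Step 1: Convert to SI.
L = 272e-6 m, W = 248e-6 m, d = 5e-6 m
Step 2: W^3 = (248e-6)^3 = 1.53e-11 m^3
Step 3: d^3 = (5e-6)^3 = 1.25e-16 m^3
Step 4: b = 1.8e-5 * 272e-6 * 1.53e-11 / 1.25e-16
b = 5.97e-04 N*s/m


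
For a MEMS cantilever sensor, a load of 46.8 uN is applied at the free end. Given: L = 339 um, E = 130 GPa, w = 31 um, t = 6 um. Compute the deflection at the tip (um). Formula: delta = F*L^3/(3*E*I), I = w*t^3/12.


Step 1: Calculate the second moment of area.
I = w * t^3 / 12 = 31 * 6^3 / 12 = 558.0 um^4
Step 2: Convert E to consistent units (1 GPa = 1000 uN/um^2).
E = 130 GPa = 130000 uN/um^2
Step 3: Calculate tip deflection.
delta = F * L^3 / (3 * E * I)
delta = 46.8 * 339^3 / (3 * 130000 * 558.0)
delta = 8.3781 um


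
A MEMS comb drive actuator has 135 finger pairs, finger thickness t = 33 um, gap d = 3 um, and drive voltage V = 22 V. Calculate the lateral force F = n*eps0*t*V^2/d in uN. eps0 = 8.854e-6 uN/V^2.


Step 1: Parameters: n=135, eps0=8.854e-6 uN/V^2, t=33 um, V=22 V, d=3 um
Step 2: V^2 = 484
Step 3: F = 135 * 8.854e-6 * 33 * 484 / 3
F = 6.364 uN


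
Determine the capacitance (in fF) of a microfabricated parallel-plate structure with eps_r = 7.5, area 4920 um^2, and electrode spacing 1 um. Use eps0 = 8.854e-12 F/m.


Step 1: Convert area to m^2: A = 4920e-12 m^2
Step 2: Convert gap to m: d = 1e-6 m
Step 3: C = eps0 * eps_r * A / d
C = 8.854e-12 * 7.5 * 4920e-12 / 1e-6
Step 4: Convert to fF (multiply by 1e15).
C = 326.71 fF


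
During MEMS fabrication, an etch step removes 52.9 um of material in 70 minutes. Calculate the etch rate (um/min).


Step 1: Etch rate = depth / time
Step 2: rate = 52.9 / 70
rate = 0.756 um/min


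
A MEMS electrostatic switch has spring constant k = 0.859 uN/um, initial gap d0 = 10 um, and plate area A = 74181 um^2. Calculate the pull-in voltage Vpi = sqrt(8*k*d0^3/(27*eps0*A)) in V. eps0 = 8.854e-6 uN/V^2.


Step 1: Compute numerator: 8 * k * d0^3 = 8 * 0.859 * 10^3 = 6872.0
Step 2: Compute denominator: 27 * eps0 * A = 27 * 8.854e-6 * 74181 = 17.733561
Step 3: Vpi = sqrt(6872.0 / 17.733561)
Vpi = 19.69 V


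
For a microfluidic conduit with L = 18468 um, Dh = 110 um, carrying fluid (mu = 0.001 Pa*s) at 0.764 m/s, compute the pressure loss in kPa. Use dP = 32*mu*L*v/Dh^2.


Step 1: Convert to SI: L = 18468e-6 m, Dh = 110e-6 m
Step 2: dP = 32 * 0.001 * 18468e-6 * 0.764 / (110e-6)^2
Step 3: dP = 37314.52 Pa
Step 4: Convert to kPa: dP = 37.31 kPa


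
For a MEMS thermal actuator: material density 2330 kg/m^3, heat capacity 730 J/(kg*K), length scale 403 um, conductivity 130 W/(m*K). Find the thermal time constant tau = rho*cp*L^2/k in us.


Step 1: Convert L to m: L = 403e-6 m
Step 2: L^2 = (403e-6)^2 = 1.62409e-07 m^2
Step 3: tau = 2330 * 730 * 1.62409e-07 / 130 = 2.12493437e-03 s
Step 4: Convert to microseconds (multiply by 1e6).
tau = 2124.934 us


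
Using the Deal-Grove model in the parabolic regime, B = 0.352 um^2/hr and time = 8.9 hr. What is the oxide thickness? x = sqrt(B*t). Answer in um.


Step 1: Compute B*t = 0.352 * 8.9 = 3.1328
Step 2: x = sqrt(3.1328)
x = 1.77 um


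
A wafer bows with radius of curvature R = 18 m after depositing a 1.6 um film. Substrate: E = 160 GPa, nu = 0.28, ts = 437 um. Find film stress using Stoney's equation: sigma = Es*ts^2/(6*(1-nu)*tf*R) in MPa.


Step 1: Compute numerator: Es * ts^2 = 160 * 437^2 = 30555040 (GPa*um^2)
Step 2: Compute denominator (R in um): 6*(1-nu)*tf*R = 6*0.72*1.6*18e6 = 124416000.0 (um^2)
Step 3: sigma (GPa) = 30555040 / 124416000.0 = 2.45588e-01 GPa
Step 4: Convert to MPa (x1000): sigma = 245.6 MPa


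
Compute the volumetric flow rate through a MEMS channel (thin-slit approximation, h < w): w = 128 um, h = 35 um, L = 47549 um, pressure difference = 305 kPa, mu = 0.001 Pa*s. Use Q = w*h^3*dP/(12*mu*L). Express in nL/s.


Step 1: Convert all dimensions to SI (meters).
w = 128e-6 m, h = 35e-6 m, L = 47549e-6 m, dP = 305e3 Pa
Step 2: Q = w * h^3 * dP / (12 * mu * L)
Q = 128e-6 * (35e-6)^3 * 305e3 / (12 * 0.001 * 47549e-6) = 2.93353523e-09 m^3/s
Step 3: Convert Q from m^3/s to nL/s (1 m^3 = 1e12 nL, so multiply by 1e12).
Q = 2933.535 nL/s


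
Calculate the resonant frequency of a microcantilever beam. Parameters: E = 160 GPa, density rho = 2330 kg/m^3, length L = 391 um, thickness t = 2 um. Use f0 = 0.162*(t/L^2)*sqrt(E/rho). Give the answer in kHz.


Step 1: Convert units to SI.
t_SI = 2e-6 m, L_SI = 391e-6 m
Step 2: Calculate sqrt(E/rho).
sqrt(160e9 / 2330) = 8286.71 m/s
Step 3: Compute f0.
f0 = 0.162 * 2e-6 / (391e-6)^2 * 8286.71 = 17562.0 Hz = 17.56 kHz


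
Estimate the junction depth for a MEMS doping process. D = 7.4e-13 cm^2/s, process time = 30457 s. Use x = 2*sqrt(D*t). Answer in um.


Step 1: Compute D*t = 7.4e-13 * 30457 = 2.253818e-08 cm^2
Step 2: sqrt(D*t) = 1.50127e-04 cm
Step 3: x = 2 * 1.50127e-04 cm = 3.00254e-04 cm
Step 4: Convert to um (1 cm = 1e4 um): x = 3.003 um


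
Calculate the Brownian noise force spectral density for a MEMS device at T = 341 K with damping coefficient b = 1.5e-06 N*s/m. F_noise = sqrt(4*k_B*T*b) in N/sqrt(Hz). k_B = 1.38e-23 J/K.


Step 1: Compute 4 * k_B * T * b
= 4 * 1.38e-23 * 341 * 1.5e-06
= 2.8235e-26 N^2/Hz
Step 2: F_noise = sqrt(2.8235e-26)
F_noise = 1.68e-13 N/sqrt(Hz)


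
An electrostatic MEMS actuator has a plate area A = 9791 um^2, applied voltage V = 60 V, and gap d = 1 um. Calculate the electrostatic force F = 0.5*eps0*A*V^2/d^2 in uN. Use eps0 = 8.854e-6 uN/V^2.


Step 1: Identify parameters.
eps0 = 8.854e-6 uN/V^2, A = 9791 um^2, V = 60 V, d = 1 um
Step 2: Compute V^2 = 60^2 = 3600
Step 3: Compute d^2 = 1^2 = 1
Step 4: F = 0.5 * 8.854e-6 * 9791 * 3600 / 1
F = 156.041 uN


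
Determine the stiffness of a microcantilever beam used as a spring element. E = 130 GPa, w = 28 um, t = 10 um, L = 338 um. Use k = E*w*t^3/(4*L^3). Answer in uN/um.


Step 1: Convert E to consistent units (1 GPa = 1000 uN/um^2).
E = 130 GPa = 130000 uN/um^2
Step 2: Compute t^3 = 10^3 = 1000
Step 3: Compute L^3 = 338^3 = 38614472
Step 4: k = 130000 * 28 * 1000 / (4 * 38614472)
k = 23.5663 uN/um


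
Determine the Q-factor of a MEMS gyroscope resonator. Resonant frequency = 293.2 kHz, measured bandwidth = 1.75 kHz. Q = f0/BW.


Step 1: Q = f0 / bandwidth
Step 2: Q = 293.2 / 1.75
Q = 167.5


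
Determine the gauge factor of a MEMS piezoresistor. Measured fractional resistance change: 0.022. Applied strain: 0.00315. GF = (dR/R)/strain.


Step 1: Identify values.
dR/R = 0.022, strain = 0.00315
Step 2: GF = (dR/R) / strain = 0.022 / 0.00315
GF = 7.0


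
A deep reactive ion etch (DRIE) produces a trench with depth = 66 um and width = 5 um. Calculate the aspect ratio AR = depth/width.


Step 1: AR = depth / width
Step 2: AR = 66 / 5
AR = 13.2


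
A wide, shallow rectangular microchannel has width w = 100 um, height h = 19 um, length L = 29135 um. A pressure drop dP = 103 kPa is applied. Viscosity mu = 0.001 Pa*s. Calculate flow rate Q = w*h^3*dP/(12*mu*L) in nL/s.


Step 1: Convert all dimensions to SI (meters).
w = 100e-6 m, h = 19e-6 m, L = 29135e-6 m, dP = 103e3 Pa
Step 2: Q = w * h^3 * dP / (12 * mu * L)
Q = 100e-6 * (19e-6)^3 * 103e3 / (12 * 0.001 * 29135e-6) = 2.0207e-10 m^3/s
Step 3: Convert Q from m^3/s to nL/s (1 m^3 = 1e12 nL, so multiply by 1e12).
Q = 202.07 nL/s


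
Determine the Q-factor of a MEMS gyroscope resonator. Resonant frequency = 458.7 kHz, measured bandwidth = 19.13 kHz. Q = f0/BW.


Step 1: Q = f0 / bandwidth
Step 2: Q = 458.7 / 19.13
Q = 24.0


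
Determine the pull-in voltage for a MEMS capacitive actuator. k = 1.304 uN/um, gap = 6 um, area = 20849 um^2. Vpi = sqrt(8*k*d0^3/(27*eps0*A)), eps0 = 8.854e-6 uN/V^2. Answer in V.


Step 1: Compute numerator: 8 * k * d0^3 = 8 * 1.304 * 6^3 = 2253.312
Step 2: Compute denominator: 27 * eps0 * A = 27 * 8.854e-6 * 20849 = 4.98412
Step 3: Vpi = sqrt(2253.312 / 4.98412)
Vpi = 21.26 V


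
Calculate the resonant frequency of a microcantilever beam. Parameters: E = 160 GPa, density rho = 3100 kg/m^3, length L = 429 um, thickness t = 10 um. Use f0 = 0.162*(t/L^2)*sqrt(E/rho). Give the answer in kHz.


Step 1: Convert units to SI.
t_SI = 10e-6 m, L_SI = 429e-6 m
Step 2: Calculate sqrt(E/rho).
sqrt(160e9 / 3100) = 7184.21 m/s
Step 3: Compute f0.
f0 = 0.162 * 10e-6 / (429e-6)^2 * 7184.21 = 63238.2 Hz = 63.24 kHz


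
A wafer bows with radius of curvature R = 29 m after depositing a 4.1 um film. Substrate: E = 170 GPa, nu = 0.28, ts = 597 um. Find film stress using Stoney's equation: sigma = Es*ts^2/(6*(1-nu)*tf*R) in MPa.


Step 1: Compute numerator: Es * ts^2 = 170 * 597^2 = 60589530 (GPa*um^2)
Step 2: Compute denominator (R in um): 6*(1-nu)*tf*R = 6*0.72*4.1*29e6 = 513648000.0 (um^2)
Step 3: sigma (GPa) = 60589530 / 513648000.0 = 1.17959e-01 GPa
Step 4: Convert to MPa (x1000): sigma = 118.0 MPa


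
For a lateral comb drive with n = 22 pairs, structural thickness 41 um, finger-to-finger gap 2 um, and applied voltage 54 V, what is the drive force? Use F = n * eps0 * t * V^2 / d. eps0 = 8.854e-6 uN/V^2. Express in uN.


Step 1: Parameters: n=22, eps0=8.854e-6 uN/V^2, t=41 um, V=54 V, d=2 um
Step 2: V^2 = 2916
Step 3: F = 22 * 8.854e-6 * 41 * 2916 / 2
F = 11.644 uN


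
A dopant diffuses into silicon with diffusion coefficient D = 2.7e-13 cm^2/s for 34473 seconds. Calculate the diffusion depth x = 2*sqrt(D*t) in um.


Step 1: Compute D*t = 2.7e-13 * 34473 = 9.30771e-09 cm^2
Step 2: sqrt(D*t) = 9.6476e-05 cm
Step 3: x = 2 * 9.6476e-05 cm = 1.92952e-04 cm
Step 4: Convert to um (1 cm = 1e4 um): x = 1.93 um


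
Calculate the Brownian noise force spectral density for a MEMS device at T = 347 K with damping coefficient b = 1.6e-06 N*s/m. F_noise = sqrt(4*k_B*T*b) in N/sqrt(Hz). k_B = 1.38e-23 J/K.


Step 1: Compute 4 * k_B * T * b
= 4 * 1.38e-23 * 347 * 1.6e-06
= 3.0647e-26 N^2/Hz
Step 2: F_noise = sqrt(3.0647e-26)
F_noise = 1.75e-13 N/sqrt(Hz)


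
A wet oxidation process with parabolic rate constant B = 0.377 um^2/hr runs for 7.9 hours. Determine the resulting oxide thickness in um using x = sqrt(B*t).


Step 1: Compute B*t = 0.377 * 7.9 = 2.9783
Step 2: x = sqrt(2.9783)
x = 1.726 um
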